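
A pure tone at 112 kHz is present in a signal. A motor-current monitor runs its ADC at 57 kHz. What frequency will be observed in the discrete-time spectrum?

112 kHz mod fs = 55 kHz.
55 kHz > fs/2 = 28.5 kHz, folds to fs − 55 kHz = 2 kHz.

2 kHz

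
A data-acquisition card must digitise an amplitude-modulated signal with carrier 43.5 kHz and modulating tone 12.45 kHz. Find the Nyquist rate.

111.9 kHz

AM sidebands sit at fc ± fm = 31.05 kHz and 55.95 kHz.
Highest-frequency component: 55.95 kHz.
Nyquist rate = 2 × 55.95 kHz = 111.9 kHz.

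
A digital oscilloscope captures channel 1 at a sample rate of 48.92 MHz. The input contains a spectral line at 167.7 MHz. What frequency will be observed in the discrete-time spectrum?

20.94 MHz

167.7 MHz mod fs = 20.94 MHz.
20.94 MHz ≤ fs/2 = 24.46 MHz, appears at 20.94 MHz.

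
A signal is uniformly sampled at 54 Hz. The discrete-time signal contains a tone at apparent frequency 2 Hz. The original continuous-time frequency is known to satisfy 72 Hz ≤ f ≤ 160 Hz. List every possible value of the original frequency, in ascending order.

106 Hz, 110 Hz, 160 Hz

Frequencies that alias to 2 Hz are k·fs ± 2 Hz for integer k ≥ 0.
k=0: 2 Hz.
k=1: 52 Hz, 56 Hz.
k=2: 106 Hz, 110 Hz.
k=3: 160 Hz, 164 Hz.
k=4: 214 Hz, 218 Hz.
Within [72 Hz, 160 Hz]: 106 Hz, 110 Hz, 160 Hz.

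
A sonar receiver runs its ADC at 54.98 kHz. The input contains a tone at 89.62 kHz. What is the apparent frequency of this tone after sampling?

20.34 kHz

89.62 kHz mod fs = 34.64 kHz.
34.64 kHz > fs/2 = 27.49 kHz, folds to fs − 34.64 kHz = 20.34 kHz.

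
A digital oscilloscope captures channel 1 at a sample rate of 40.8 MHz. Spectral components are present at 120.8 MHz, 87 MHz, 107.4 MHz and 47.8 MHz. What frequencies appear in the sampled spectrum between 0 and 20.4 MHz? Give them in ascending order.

1.6 MHz, 5.4 MHz, 7 MHz, 15 MHz

fs/2 = 20.4 MHz.
120.8 MHz mod fs = 39.2 MHz.
39.2 MHz > fs/2 = 20.4 MHz, folds to fs − 39.2 MHz = 1.6 MHz.
87 MHz mod fs = 5.4 MHz.
5.4 MHz ≤ fs/2 = 20.4 MHz, appears at 5.4 MHz.
107.4 MHz mod fs = 25.8 MHz.
25.8 MHz > fs/2 = 20.4 MHz, folds to fs − 25.8 MHz = 15 MHz.
47.8 MHz mod fs = 7 MHz.
7 MHz ≤ fs/2 = 20.4 MHz, appears at 7 MHz.
Distinct values: {1.6 MHz, 5.4 MHz, 7 MHz, 15 MHz}.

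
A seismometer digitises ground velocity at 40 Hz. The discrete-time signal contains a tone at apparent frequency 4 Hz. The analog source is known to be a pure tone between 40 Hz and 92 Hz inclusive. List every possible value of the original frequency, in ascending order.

44 Hz, 76 Hz, 84 Hz

Frequencies that alias to 4 Hz are k·fs ± 4 Hz for integer k ≥ 0.
k=0: 4 Hz.
k=1: 36 Hz, 44 Hz.
k=2: 76 Hz, 84 Hz.
k=3: 116 Hz, 124 Hz.
Within [40 Hz, 92 Hz]: 44 Hz, 76 Hz, 84 Hz.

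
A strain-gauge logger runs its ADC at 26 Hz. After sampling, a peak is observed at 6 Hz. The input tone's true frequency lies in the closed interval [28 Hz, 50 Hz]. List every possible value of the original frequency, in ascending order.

32 Hz, 46 Hz

Frequencies that alias to 6 Hz are k·fs ± 6 Hz for integer k ≥ 0.
k=0: 6 Hz.
k=1: 20 Hz, 32 Hz.
k=2: 46 Hz, 58 Hz.
k=3: 72 Hz, 84 Hz.
Within [28 Hz, 50 Hz]: 32 Hz, 46 Hz.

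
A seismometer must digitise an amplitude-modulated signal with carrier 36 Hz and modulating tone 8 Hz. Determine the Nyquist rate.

AM sidebands sit at fc ± fm = 28 Hz and 44 Hz.
Highest-frequency component: 44 Hz.
Nyquist rate = 2 × 44 Hz = 88 Hz.

88 Hz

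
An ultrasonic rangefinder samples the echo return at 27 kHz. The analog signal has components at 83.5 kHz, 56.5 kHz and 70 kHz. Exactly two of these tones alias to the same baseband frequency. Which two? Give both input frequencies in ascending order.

fs/2 = 13.5 kHz.
83.5 kHz mod fs = 2.5 kHz.
2.5 kHz ≤ fs/2 = 13.5 kHz, appears at 2.5 kHz.
56.5 kHz mod fs = 2.5 kHz.
2.5 kHz ≤ fs/2 = 13.5 kHz, appears at 2.5 kHz.
70 kHz mod fs = 16 kHz.
16 kHz > fs/2 = 13.5 kHz, folds to fs − 16 kHz = 11 kHz.
56.5 kHz and 83.5 kHz both map to 2.5 kHz.

56.5 kHz, 83.5 kHz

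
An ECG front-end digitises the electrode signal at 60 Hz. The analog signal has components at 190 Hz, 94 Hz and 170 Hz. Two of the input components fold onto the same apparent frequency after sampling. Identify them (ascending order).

170 Hz, 190 Hz

fs/2 = 30 Hz.
190 Hz mod fs = 10 Hz.
10 Hz ≤ fs/2 = 30 Hz, appears at 10 Hz.
94 Hz mod fs = 34 Hz.
34 Hz > fs/2 = 30 Hz, folds to fs − 34 Hz = 26 Hz.
170 Hz mod fs = 50 Hz.
50 Hz > fs/2 = 30 Hz, folds to fs − 50 Hz = 10 Hz.
170 Hz and 190 Hz both map to 10 Hz.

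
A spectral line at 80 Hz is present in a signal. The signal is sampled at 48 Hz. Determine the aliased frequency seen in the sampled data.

16 Hz

80 Hz mod fs = 32 Hz.
32 Hz > fs/2 = 24 Hz, folds to fs − 32 Hz = 16 Hz.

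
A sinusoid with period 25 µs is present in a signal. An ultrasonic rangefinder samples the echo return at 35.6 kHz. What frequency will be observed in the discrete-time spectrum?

T = 25 µs → f = 1/T = 40 kHz.
40 kHz mod fs = 4.4 kHz.
4.4 kHz ≤ fs/2 = 17.8 kHz, appears at 4.4 kHz.

4.4 kHz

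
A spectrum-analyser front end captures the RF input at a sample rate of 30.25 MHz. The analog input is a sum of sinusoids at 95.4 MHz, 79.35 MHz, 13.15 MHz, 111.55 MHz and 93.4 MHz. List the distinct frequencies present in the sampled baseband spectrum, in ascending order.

2.65 MHz, 4.65 MHz, 9.45 MHz, 11.4 MHz, 13.15 MHz

fs/2 = 15.125 MHz.
95.4 MHz mod fs = 4.65 MHz.
4.65 MHz ≤ fs/2 = 15.125 MHz, appears at 4.65 MHz.
79.35 MHz mod fs = 18.85 MHz.
18.85 MHz > fs/2 = 15.125 MHz, folds to fs − 18.85 MHz = 11.4 MHz.
13.15 MHz ≤ fs/2 = 15.125 MHz, passes unchanged.
111.55 MHz mod fs = 20.8 MHz.
20.8 MHz > fs/2 = 15.125 MHz, folds to fs − 20.8 MHz = 9.45 MHz.
93.4 MHz mod fs = 2.65 MHz.
2.65 MHz ≤ fs/2 = 15.125 MHz, appears at 2.65 MHz.
Distinct values: {2.65 MHz, 4.65 MHz, 9.45 MHz, 11.4 MHz, 13.15 MHz}.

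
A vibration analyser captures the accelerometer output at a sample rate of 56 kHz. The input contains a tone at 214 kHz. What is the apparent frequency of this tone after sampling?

214 kHz mod fs = 46 kHz.
46 kHz > fs/2 = 28 kHz, folds to fs − 46 kHz = 10 kHz.

10 kHz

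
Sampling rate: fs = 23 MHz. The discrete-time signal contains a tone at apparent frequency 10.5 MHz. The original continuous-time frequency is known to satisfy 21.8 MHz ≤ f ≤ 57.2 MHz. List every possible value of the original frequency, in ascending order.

33.5 MHz, 35.5 MHz, 56.5 MHz

Frequencies that alias to 10.5 MHz are k·fs ± 10.5 MHz for integer k ≥ 0.
k=0: 10.5 MHz.
k=1: 12.5 MHz, 33.5 MHz.
k=2: 35.5 MHz, 56.5 MHz.
k=3: 58.5 MHz, 79.5 MHz.
Within [21.8 MHz, 57.2 MHz]: 33.5 MHz, 35.5 MHz, 56.5 MHz.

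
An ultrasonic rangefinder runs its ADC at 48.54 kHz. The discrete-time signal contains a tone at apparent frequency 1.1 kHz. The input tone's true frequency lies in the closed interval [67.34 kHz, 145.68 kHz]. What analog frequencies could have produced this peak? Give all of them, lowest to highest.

95.98 kHz, 98.18 kHz, 144.52 kHz

Frequencies that alias to 1.1 kHz are k·fs ± 1.1 kHz for integer k ≥ 0.
k=0: 1.1 kHz.
k=1: 47.44 kHz, 49.64 kHz.
k=2: 95.98 kHz, 98.18 kHz.
k=3: 144.52 kHz, 146.72 kHz.
k=4: 193.06 kHz, 195.26 kHz.
Within [67.34 kHz, 145.68 kHz]: 95.98 kHz, 98.18 kHz, 144.52 kHz.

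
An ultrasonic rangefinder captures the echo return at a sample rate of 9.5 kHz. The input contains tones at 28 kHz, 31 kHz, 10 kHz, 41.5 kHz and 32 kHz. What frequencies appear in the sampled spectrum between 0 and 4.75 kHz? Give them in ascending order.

fs/2 = 4.75 kHz.
28 kHz mod fs = 9 kHz.
9 kHz > fs/2 = 4.75 kHz, folds to fs − 9 kHz = 0.5 kHz.
31 kHz mod fs = 2.5 kHz.
2.5 kHz ≤ fs/2 = 4.75 kHz, appears at 2.5 kHz.
10 kHz mod fs = 0.5 kHz.
0.5 kHz ≤ fs/2 = 4.75 kHz, appears at 0.5 kHz.
41.5 kHz mod fs = 3.5 kHz.
3.5 kHz ≤ fs/2 = 4.75 kHz, appears at 3.5 kHz.
32 kHz mod fs = 3.5 kHz.
3.5 kHz ≤ fs/2 = 4.75 kHz, appears at 3.5 kHz.
Distinct values: {0.5 kHz, 2.5 kHz, 3.5 kHz}.

0.5 kHz, 2.5 kHz, 3.5 kHz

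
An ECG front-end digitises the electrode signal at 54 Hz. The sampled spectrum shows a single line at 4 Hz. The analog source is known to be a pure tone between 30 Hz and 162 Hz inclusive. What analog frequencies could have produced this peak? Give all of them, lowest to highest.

Frequencies that alias to 4 Hz are k·fs ± 4 Hz for integer k ≥ 0.
k=0: 4 Hz.
k=1: 50 Hz, 58 Hz.
k=2: 104 Hz, 112 Hz.
k=3: 158 Hz, 166 Hz.
k=4: 212 Hz, 220 Hz.
Within [30 Hz, 162 Hz]: 50 Hz, 58 Hz, 104 Hz, 112 Hz, 158 Hz.

50 Hz, 58 Hz, 104 Hz, 112 Hz, 158 Hz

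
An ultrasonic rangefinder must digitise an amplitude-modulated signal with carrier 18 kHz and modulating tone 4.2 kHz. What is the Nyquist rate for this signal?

AM sidebands sit at fc ± fm = 13.8 kHz and 22.2 kHz.
Highest-frequency component: 22.2 kHz.
Nyquist rate = 2 × 22.2 kHz = 44.4 kHz.

44.4 kHz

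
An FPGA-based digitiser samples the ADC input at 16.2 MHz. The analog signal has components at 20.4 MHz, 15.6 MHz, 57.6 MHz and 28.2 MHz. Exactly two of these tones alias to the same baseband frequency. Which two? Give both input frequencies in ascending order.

20.4 MHz, 28.2 MHz

fs/2 = 8.1 MHz.
20.4 MHz mod fs = 4.2 MHz.
4.2 MHz ≤ fs/2 = 8.1 MHz, appears at 4.2 MHz.
15.6 MHz > fs/2 = 8.1 MHz, folds to fs − 15.6 MHz = 0.6 MHz.
57.6 MHz mod fs = 9 MHz.
9 MHz > fs/2 = 8.1 MHz, folds to fs − 9 MHz = 7.2 MHz.
28.2 MHz mod fs = 12 MHz.
12 MHz > fs/2 = 8.1 MHz, folds to fs − 12 MHz = 4.2 MHz.
20.4 MHz and 28.2 MHz both map to 4.2 MHz.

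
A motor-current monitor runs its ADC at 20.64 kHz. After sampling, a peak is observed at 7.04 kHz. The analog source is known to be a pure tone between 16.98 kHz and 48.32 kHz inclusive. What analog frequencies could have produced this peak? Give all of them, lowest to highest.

Frequencies that alias to 7.04 kHz are k·fs ± 7.04 kHz for integer k ≥ 0.
k=0: 7.04 kHz.
k=1: 13.6 kHz, 27.68 kHz.
k=2: 34.24 kHz, 48.32 kHz.
k=3: 54.88 kHz, 68.96 kHz.
Within [16.98 kHz, 48.32 kHz]: 27.68 kHz, 34.24 kHz, 48.32 kHz.

27.68 kHz, 34.24 kHz, 48.32 kHz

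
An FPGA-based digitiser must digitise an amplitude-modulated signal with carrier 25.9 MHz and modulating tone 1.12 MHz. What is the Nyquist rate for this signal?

AM sidebands sit at fc ± fm = 24.78 MHz and 27.02 MHz.
Highest-frequency component: 27.02 MHz.
Nyquist rate = 2 × 27.02 MHz = 54.04 MHz.

54.04 MHz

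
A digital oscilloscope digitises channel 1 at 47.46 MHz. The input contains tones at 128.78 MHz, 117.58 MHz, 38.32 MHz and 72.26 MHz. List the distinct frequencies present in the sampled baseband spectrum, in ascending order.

9.14 MHz, 13.6 MHz, 22.66 MHz

fs/2 = 23.73 MHz.
128.78 MHz mod fs = 33.86 MHz.
33.86 MHz > fs/2 = 23.73 MHz, folds to fs − 33.86 MHz = 13.6 MHz.
117.58 MHz mod fs = 22.66 MHz.
22.66 MHz ≤ fs/2 = 23.73 MHz, appears at 22.66 MHz.
38.32 MHz > fs/2 = 23.73 MHz, folds to fs − 38.32 MHz = 9.14 MHz.
72.26 MHz mod fs = 24.8 MHz.
24.8 MHz > fs/2 = 23.73 MHz, folds to fs − 24.8 MHz = 22.66 MHz.
Distinct values: {9.14 MHz, 13.6 MHz, 22.66 MHz}.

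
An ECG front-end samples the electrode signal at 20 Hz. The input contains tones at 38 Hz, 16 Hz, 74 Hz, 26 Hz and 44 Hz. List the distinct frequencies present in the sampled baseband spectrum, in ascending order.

2 Hz, 4 Hz, 6 Hz

fs/2 = 10 Hz.
38 Hz mod fs = 18 Hz.
18 Hz > fs/2 = 10 Hz, folds to fs − 18 Hz = 2 Hz.
16 Hz > fs/2 = 10 Hz, folds to fs − 16 Hz = 4 Hz.
74 Hz mod fs = 14 Hz.
14 Hz > fs/2 = 10 Hz, folds to fs − 14 Hz = 6 Hz.
26 Hz mod fs = 6 Hz.
6 Hz ≤ fs/2 = 10 Hz, appears at 6 Hz.
44 Hz mod fs = 4 Hz.
4 Hz ≤ fs/2 = 10 Hz, appears at 4 Hz.
Distinct values: {2 Hz, 4 Hz, 6 Hz}.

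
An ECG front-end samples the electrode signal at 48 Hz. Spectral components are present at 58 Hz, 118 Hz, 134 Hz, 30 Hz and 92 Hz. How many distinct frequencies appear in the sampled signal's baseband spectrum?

4

fs/2 = 24 Hz.
58 Hz mod fs = 10 Hz.
10 Hz ≤ fs/2 = 24 Hz, appears at 10 Hz.
118 Hz mod fs = 22 Hz.
22 Hz ≤ fs/2 = 24 Hz, appears at 22 Hz.
134 Hz mod fs = 38 Hz.
38 Hz > fs/2 = 24 Hz, folds to fs − 38 Hz = 10 Hz.
30 Hz > fs/2 = 24 Hz, folds to fs − 30 Hz = 18 Hz.
92 Hz mod fs = 44 Hz.
44 Hz > fs/2 = 24 Hz, folds to fs − 44 Hz = 4 Hz.
Distinct values: {4 Hz, 10 Hz, 18 Hz, 22 Hz} → 4.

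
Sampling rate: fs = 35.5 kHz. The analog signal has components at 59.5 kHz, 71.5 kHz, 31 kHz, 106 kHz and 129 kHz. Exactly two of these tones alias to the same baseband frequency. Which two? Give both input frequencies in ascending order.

fs/2 = 17.75 kHz.
59.5 kHz mod fs = 24 kHz.
24 kHz > fs/2 = 17.75 kHz, folds to fs − 24 kHz = 11.5 kHz.
71.5 kHz mod fs = 0.5 kHz.
0.5 kHz ≤ fs/2 = 17.75 kHz, appears at 0.5 kHz.
31 kHz > fs/2 = 17.75 kHz, folds to fs − 31 kHz = 4.5 kHz.
106 kHz mod fs = 35 kHz.
35 kHz > fs/2 = 17.75 kHz, folds to fs − 35 kHz = 0.5 kHz.
129 kHz mod fs = 22.5 kHz.
22.5 kHz > fs/2 = 17.75 kHz, folds to fs − 22.5 kHz = 13 kHz.
71.5 kHz and 106 kHz both map to 0.5 kHz.

71.5 kHz, 106 kHz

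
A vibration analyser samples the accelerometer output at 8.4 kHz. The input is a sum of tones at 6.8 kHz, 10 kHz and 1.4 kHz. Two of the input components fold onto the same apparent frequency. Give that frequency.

1.6 kHz

fs/2 = 4.2 kHz.
6.8 kHz > fs/2 = 4.2 kHz, folds to fs − 6.8 kHz = 1.6 kHz.
10 kHz mod fs = 1.6 kHz.
1.6 kHz ≤ fs/2 = 4.2 kHz, appears at 1.6 kHz.
1.4 kHz ≤ fs/2 = 4.2 kHz, passes unchanged.
6.8 kHz and 10 kHz both map to 1.6 kHz.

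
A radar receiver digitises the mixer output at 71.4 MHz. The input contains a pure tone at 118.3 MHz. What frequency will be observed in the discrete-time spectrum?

24.5 MHz

118.3 MHz mod fs = 46.9 MHz.
46.9 MHz > fs/2 = 35.7 MHz, folds to fs − 46.9 MHz = 24.5 MHz.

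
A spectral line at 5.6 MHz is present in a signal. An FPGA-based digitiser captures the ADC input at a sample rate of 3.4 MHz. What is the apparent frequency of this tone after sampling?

5.6 MHz mod fs = 2.2 MHz.
2.2 MHz > fs/2 = 1.7 MHz, folds to fs − 2.2 MHz = 1.2 MHz.

1.2 MHz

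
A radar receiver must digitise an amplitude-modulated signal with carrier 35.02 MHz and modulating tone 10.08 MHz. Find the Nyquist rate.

90.2 MHz

AM sidebands sit at fc ± fm = 24.94 MHz and 45.1 MHz.
Highest-frequency component: 45.1 MHz.
Nyquist rate = 2 × 45.1 MHz = 90.2 MHz.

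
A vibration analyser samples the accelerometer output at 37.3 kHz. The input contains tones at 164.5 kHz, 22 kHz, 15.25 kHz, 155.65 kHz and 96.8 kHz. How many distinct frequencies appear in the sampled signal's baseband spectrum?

4

fs/2 = 18.65 kHz.
164.5 kHz mod fs = 15.3 kHz.
15.3 kHz ≤ fs/2 = 18.65 kHz, appears at 15.3 kHz.
22 kHz > fs/2 = 18.65 kHz, folds to fs − 22 kHz = 15.3 kHz.
15.25 kHz ≤ fs/2 = 18.65 kHz, passes unchanged.
155.65 kHz mod fs = 6.45 kHz.
6.45 kHz ≤ fs/2 = 18.65 kHz, appears at 6.45 kHz.
96.8 kHz mod fs = 22.2 kHz.
22.2 kHz > fs/2 = 18.65 kHz, folds to fs − 22.2 kHz = 15.1 kHz.
Distinct values: {6.45 kHz, 15.1 kHz, 15.25 kHz, 15.3 kHz} → 4.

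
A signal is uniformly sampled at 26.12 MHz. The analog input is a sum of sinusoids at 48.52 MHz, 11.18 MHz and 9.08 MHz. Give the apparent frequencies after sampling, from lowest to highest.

fs/2 = 13.06 MHz.
48.52 MHz mod fs = 22.4 MHz.
22.4 MHz > fs/2 = 13.06 MHz, folds to fs − 22.4 MHz = 3.72 MHz.
11.18 MHz ≤ fs/2 = 13.06 MHz, passes unchanged.
9.08 MHz ≤ fs/2 = 13.06 MHz, passes unchanged.
Distinct values: {3.72 MHz, 9.08 MHz, 11.18 MHz}.

3.72 MHz, 9.08 MHz, 11.18 MHz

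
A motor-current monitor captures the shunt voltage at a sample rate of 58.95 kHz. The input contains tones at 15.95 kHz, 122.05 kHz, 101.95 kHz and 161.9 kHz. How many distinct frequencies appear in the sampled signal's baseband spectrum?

3

fs/2 = 29.475 kHz.
15.95 kHz ≤ fs/2 = 29.475 kHz, passes unchanged.
122.05 kHz mod fs = 4.15 kHz.
4.15 kHz ≤ fs/2 = 29.475 kHz, appears at 4.15 kHz.
101.95 kHz mod fs = 43 kHz.
43 kHz > fs/2 = 29.475 kHz, folds to fs − 43 kHz = 15.95 kHz.
161.9 kHz mod fs = 44 kHz.
44 kHz > fs/2 = 29.475 kHz, folds to fs − 44 kHz = 14.95 kHz.
Distinct values: {4.15 kHz, 14.95 kHz, 15.95 kHz} → 3.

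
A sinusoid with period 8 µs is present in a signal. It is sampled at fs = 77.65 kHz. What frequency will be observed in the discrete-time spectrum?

30.3 kHz

T = 8 µs → f = 1/T = 125 kHz.
125 kHz mod fs = 47.35 kHz.
47.35 kHz > fs/2 = 38.825 kHz, folds to fs − 47.35 kHz = 30.3 kHz.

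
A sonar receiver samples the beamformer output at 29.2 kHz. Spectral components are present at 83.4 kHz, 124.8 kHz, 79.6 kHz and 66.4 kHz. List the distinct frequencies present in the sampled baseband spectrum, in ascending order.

4.2 kHz, 8 kHz

fs/2 = 14.6 kHz.
83.4 kHz mod fs = 25 kHz.
25 kHz > fs/2 = 14.6 kHz, folds to fs − 25 kHz = 4.2 kHz.
124.8 kHz mod fs = 8 kHz.
8 kHz ≤ fs/2 = 14.6 kHz, appears at 8 kHz.
79.6 kHz mod fs = 21.2 kHz.
21.2 kHz > fs/2 = 14.6 kHz, folds to fs − 21.2 kHz = 8 kHz.
66.4 kHz mod fs = 8 kHz.
8 kHz ≤ fs/2 = 14.6 kHz, appears at 8 kHz.
Distinct values: {4.2 kHz, 8 kHz}.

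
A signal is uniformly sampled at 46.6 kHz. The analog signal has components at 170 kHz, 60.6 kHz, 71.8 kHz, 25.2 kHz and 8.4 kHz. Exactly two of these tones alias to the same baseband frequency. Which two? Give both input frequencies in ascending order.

fs/2 = 23.3 kHz.
170 kHz mod fs = 30.2 kHz.
30.2 kHz > fs/2 = 23.3 kHz, folds to fs − 30.2 kHz = 16.4 kHz.
60.6 kHz mod fs = 14 kHz.
14 kHz ≤ fs/2 = 23.3 kHz, appears at 14 kHz.
71.8 kHz mod fs = 25.2 kHz.
25.2 kHz > fs/2 = 23.3 kHz, folds to fs − 25.2 kHz = 21.4 kHz.
25.2 kHz > fs/2 = 23.3 kHz, folds to fs − 25.2 kHz = 21.4 kHz.
8.4 kHz ≤ fs/2 = 23.3 kHz, passes unchanged.
25.2 kHz and 71.8 kHz both map to 21.4 kHz.

25.2 kHz, 71.8 kHz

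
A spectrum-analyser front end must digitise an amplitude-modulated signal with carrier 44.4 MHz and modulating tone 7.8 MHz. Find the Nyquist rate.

AM sidebands sit at fc ± fm = 36.6 MHz and 52.2 MHz.
Highest-frequency component: 52.2 MHz.
Nyquist rate = 2 × 52.2 MHz = 104.4 MHz.

104.4 MHz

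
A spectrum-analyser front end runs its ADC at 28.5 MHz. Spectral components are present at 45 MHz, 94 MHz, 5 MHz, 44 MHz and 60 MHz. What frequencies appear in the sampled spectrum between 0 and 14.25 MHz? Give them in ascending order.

3 MHz, 5 MHz, 8.5 MHz, 12 MHz, 13 MHz

fs/2 = 14.25 MHz.
45 MHz mod fs = 16.5 MHz.
16.5 MHz > fs/2 = 14.25 MHz, folds to fs − 16.5 MHz = 12 MHz.
94 MHz mod fs = 8.5 MHz.
8.5 MHz ≤ fs/2 = 14.25 MHz, appears at 8.5 MHz.
5 MHz ≤ fs/2 = 14.25 MHz, passes unchanged.
44 MHz mod fs = 15.5 MHz.
15.5 MHz > fs/2 = 14.25 MHz, folds to fs − 15.5 MHz = 13 MHz.
60 MHz mod fs = 3 MHz.
3 MHz ≤ fs/2 = 14.25 MHz, appears at 3 MHz.
Distinct values: {3 MHz, 5 MHz, 8.5 MHz, 12 MHz, 13 MHz}.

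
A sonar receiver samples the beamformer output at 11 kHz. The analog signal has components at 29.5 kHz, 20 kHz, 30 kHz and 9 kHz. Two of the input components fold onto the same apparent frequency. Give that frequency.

2 kHz

fs/2 = 5.5 kHz.
29.5 kHz mod fs = 7.5 kHz.
7.5 kHz > fs/2 = 5.5 kHz, folds to fs − 7.5 kHz = 3.5 kHz.
20 kHz mod fs = 9 kHz.
9 kHz > fs/2 = 5.5 kHz, folds to fs − 9 kHz = 2 kHz.
30 kHz mod fs = 8 kHz.
8 kHz > fs/2 = 5.5 kHz, folds to fs − 8 kHz = 3 kHz.
9 kHz > fs/2 = 5.5 kHz, folds to fs − 9 kHz = 2 kHz.
9 kHz and 20 kHz both map to 2 kHz.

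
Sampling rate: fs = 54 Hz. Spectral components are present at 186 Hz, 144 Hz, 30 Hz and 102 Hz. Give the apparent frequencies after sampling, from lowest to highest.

fs/2 = 27 Hz.
186 Hz mod fs = 24 Hz.
24 Hz ≤ fs/2 = 27 Hz, appears at 24 Hz.
144 Hz mod fs = 36 Hz.
36 Hz > fs/2 = 27 Hz, folds to fs − 36 Hz = 18 Hz.
30 Hz > fs/2 = 27 Hz, folds to fs − 30 Hz = 24 Hz.
102 Hz mod fs = 48 Hz.
48 Hz > fs/2 = 27 Hz, folds to fs − 48 Hz = 6 Hz.
Distinct values: {6 Hz, 18 Hz, 24 Hz}.

6 Hz, 18 Hz, 24 Hz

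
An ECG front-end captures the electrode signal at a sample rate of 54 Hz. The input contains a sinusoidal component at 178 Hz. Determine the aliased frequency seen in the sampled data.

16 Hz

178 Hz mod fs = 16 Hz.
16 Hz ≤ fs/2 = 27 Hz, appears at 16 Hz.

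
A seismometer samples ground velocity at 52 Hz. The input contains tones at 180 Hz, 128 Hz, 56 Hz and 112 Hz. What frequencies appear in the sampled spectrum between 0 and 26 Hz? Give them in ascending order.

fs/2 = 26 Hz.
180 Hz mod fs = 24 Hz.
24 Hz ≤ fs/2 = 26 Hz, appears at 24 Hz.
128 Hz mod fs = 24 Hz.
24 Hz ≤ fs/2 = 26 Hz, appears at 24 Hz.
56 Hz mod fs = 4 Hz.
4 Hz ≤ fs/2 = 26 Hz, appears at 4 Hz.
112 Hz mod fs = 8 Hz.
8 Hz ≤ fs/2 = 26 Hz, appears at 8 Hz.
Distinct values: {4 Hz, 8 Hz, 24 Hz}.

4 Hz, 8 Hz, 24 Hz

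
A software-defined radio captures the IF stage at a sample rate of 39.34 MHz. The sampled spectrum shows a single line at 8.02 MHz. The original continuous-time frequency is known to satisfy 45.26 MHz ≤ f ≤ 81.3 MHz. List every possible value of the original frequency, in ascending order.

47.36 MHz, 70.66 MHz

Frequencies that alias to 8.02 MHz are k·fs ± 8.02 MHz for integer k ≥ 0.
k=0: 8.02 MHz.
k=1: 31.32 MHz, 47.36 MHz.
k=2: 70.66 MHz, 86.7 MHz.
k=3: 110 MHz, 126.04 MHz.
Within [45.26 MHz, 81.3 MHz]: 47.36 MHz, 70.66 MHz.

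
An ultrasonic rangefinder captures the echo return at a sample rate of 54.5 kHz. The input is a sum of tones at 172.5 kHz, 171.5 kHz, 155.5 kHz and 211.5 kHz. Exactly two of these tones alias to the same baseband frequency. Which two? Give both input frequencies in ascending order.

155.5 kHz, 171.5 kHz

fs/2 = 27.25 kHz.
172.5 kHz mod fs = 9 kHz.
9 kHz ≤ fs/2 = 27.25 kHz, appears at 9 kHz.
171.5 kHz mod fs = 8 kHz.
8 kHz ≤ fs/2 = 27.25 kHz, appears at 8 kHz.
155.5 kHz mod fs = 46.5 kHz.
46.5 kHz > fs/2 = 27.25 kHz, folds to fs − 46.5 kHz = 8 kHz.
211.5 kHz mod fs = 48 kHz.
48 kHz > fs/2 = 27.25 kHz, folds to fs − 48 kHz = 6.5 kHz.
155.5 kHz and 171.5 kHz both map to 8 kHz.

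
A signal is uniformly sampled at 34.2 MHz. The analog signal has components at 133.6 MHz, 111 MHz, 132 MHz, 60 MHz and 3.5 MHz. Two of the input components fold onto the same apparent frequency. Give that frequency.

fs/2 = 17.1 MHz.
133.6 MHz mod fs = 31 MHz.
31 MHz > fs/2 = 17.1 MHz, folds to fs − 31 MHz = 3.2 MHz.
111 MHz mod fs = 8.4 MHz.
8.4 MHz ≤ fs/2 = 17.1 MHz, appears at 8.4 MHz.
132 MHz mod fs = 29.4 MHz.
29.4 MHz > fs/2 = 17.1 MHz, folds to fs − 29.4 MHz = 4.8 MHz.
60 MHz mod fs = 25.8 MHz.
25.8 MHz > fs/2 = 17.1 MHz, folds to fs − 25.8 MHz = 8.4 MHz.
3.5 MHz ≤ fs/2 = 17.1 MHz, passes unchanged.
60 MHz and 111 MHz both map to 8.4 MHz.

8.4 MHz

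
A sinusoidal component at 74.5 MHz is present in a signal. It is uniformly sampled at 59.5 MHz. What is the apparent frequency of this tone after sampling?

15 MHz

74.5 MHz mod fs = 15 MHz.
15 MHz ≤ fs/2 = 29.75 MHz, appears at 15 MHz.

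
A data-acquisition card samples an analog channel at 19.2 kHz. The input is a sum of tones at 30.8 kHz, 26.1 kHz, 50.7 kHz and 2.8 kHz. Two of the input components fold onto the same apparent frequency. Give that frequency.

fs/2 = 9.6 kHz.
30.8 kHz mod fs = 11.6 kHz.
11.6 kHz > fs/2 = 9.6 kHz, folds to fs − 11.6 kHz = 7.6 kHz.
26.1 kHz mod fs = 6.9 kHz.
6.9 kHz ≤ fs/2 = 9.6 kHz, appears at 6.9 kHz.
50.7 kHz mod fs = 12.3 kHz.
12.3 kHz > fs/2 = 9.6 kHz, folds to fs − 12.3 kHz = 6.9 kHz.
2.8 kHz ≤ fs/2 = 9.6 kHz, passes unchanged.
26.1 kHz and 50.7 kHz both map to 6.9 kHz.

6.9 kHz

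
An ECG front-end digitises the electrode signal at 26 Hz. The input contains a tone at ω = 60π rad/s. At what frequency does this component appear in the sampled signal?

ω = 60π rad/s → f = ω/(2π) = 30 Hz.
30 Hz mod fs = 4 Hz.
4 Hz ≤ fs/2 = 13 Hz, appears at 4 Hz.

4 Hz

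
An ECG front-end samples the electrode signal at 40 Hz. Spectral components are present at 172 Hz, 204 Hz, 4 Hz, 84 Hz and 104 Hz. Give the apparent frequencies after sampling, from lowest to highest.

fs/2 = 20 Hz.
172 Hz mod fs = 12 Hz.
12 Hz ≤ fs/2 = 20 Hz, appears at 12 Hz.
204 Hz mod fs = 4 Hz.
4 Hz ≤ fs/2 = 20 Hz, appears at 4 Hz.
4 Hz ≤ fs/2 = 20 Hz, passes unchanged.
84 Hz mod fs = 4 Hz.
4 Hz ≤ fs/2 = 20 Hz, appears at 4 Hz.
104 Hz mod fs = 24 Hz.
24 Hz > fs/2 = 20 Hz, folds to fs − 24 Hz = 16 Hz.
Distinct values: {4 Hz, 12 Hz, 16 Hz}.

4 Hz, 12 Hz, 16 Hz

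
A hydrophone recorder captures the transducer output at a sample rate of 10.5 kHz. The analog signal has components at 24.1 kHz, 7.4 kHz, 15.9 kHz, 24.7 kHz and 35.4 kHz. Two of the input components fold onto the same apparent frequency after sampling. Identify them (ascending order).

7.4 kHz, 24.1 kHz

fs/2 = 5.25 kHz.
24.1 kHz mod fs = 3.1 kHz.
3.1 kHz ≤ fs/2 = 5.25 kHz, appears at 3.1 kHz.
7.4 kHz > fs/2 = 5.25 kHz, folds to fs − 7.4 kHz = 3.1 kHz.
15.9 kHz mod fs = 5.4 kHz.
5.4 kHz > fs/2 = 5.25 kHz, folds to fs − 5.4 kHz = 5.1 kHz.
24.7 kHz mod fs = 3.7 kHz.
3.7 kHz ≤ fs/2 = 5.25 kHz, appears at 3.7 kHz.
35.4 kHz mod fs = 3.9 kHz.
3.9 kHz ≤ fs/2 = 5.25 kHz, appears at 3.9 kHz.
7.4 kHz and 24.1 kHz both map to 3.1 kHz.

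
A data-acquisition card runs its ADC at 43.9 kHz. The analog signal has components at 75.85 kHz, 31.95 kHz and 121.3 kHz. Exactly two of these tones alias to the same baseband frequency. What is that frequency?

fs/2 = 21.95 kHz.
75.85 kHz mod fs = 31.95 kHz.
31.95 kHz > fs/2 = 21.95 kHz, folds to fs − 31.95 kHz = 11.95 kHz.
31.95 kHz > fs/2 = 21.95 kHz, folds to fs − 31.95 kHz = 11.95 kHz.
121.3 kHz mod fs = 33.5 kHz.
33.5 kHz > fs/2 = 21.95 kHz, folds to fs − 33.5 kHz = 10.4 kHz.
31.95 kHz and 75.85 kHz both map to 11.95 kHz.

11.95 kHz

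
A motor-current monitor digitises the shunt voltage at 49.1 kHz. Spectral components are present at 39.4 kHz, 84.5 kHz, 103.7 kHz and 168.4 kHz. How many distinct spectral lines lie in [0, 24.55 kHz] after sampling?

4

fs/2 = 24.55 kHz.
39.4 kHz > fs/2 = 24.55 kHz, folds to fs − 39.4 kHz = 9.7 kHz.
84.5 kHz mod fs = 35.4 kHz.
35.4 kHz > fs/2 = 24.55 kHz, folds to fs − 35.4 kHz = 13.7 kHz.
103.7 kHz mod fs = 5.5 kHz.
5.5 kHz ≤ fs/2 = 24.55 kHz, appears at 5.5 kHz.
168.4 kHz mod fs = 21.1 kHz.
21.1 kHz ≤ fs/2 = 24.55 kHz, appears at 21.1 kHz.
Distinct values: {5.5 kHz, 9.7 kHz, 13.7 kHz, 21.1 kHz} → 4.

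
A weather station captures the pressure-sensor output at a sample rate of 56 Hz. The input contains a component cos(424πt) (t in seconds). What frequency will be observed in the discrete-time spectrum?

12 Hz

ω = 424π rad/s → f = ω/(2π) = 212 Hz.
212 Hz mod fs = 44 Hz.
44 Hz > fs/2 = 28 Hz, folds to fs − 44 Hz = 12 Hz.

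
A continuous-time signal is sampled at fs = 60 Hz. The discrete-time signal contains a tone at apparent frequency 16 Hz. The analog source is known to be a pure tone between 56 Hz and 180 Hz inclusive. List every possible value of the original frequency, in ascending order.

76 Hz, 104 Hz, 136 Hz, 164 Hz

Frequencies that alias to 16 Hz are k·fs ± 16 Hz for integer k ≥ 0.
k=0: 16 Hz.
k=1: 44 Hz, 76 Hz.
k=2: 104 Hz, 136 Hz.
k=3: 164 Hz, 196 Hz.
k=4: 224 Hz, 256 Hz.
Within [56 Hz, 180 Hz]: 76 Hz, 104 Hz, 136 Hz, 164 Hz.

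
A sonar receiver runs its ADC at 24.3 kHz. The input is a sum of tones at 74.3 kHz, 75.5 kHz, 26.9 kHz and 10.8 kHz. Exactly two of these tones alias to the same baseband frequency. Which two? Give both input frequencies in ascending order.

fs/2 = 12.15 kHz.
74.3 kHz mod fs = 1.4 kHz.
1.4 kHz ≤ fs/2 = 12.15 kHz, appears at 1.4 kHz.
75.5 kHz mod fs = 2.6 kHz.
2.6 kHz ≤ fs/2 = 12.15 kHz, appears at 2.6 kHz.
26.9 kHz mod fs = 2.6 kHz.
2.6 kHz ≤ fs/2 = 12.15 kHz, appears at 2.6 kHz.
10.8 kHz ≤ fs/2 = 12.15 kHz, passes unchanged.
26.9 kHz and 75.5 kHz both map to 2.6 kHz.

26.9 kHz, 75.5 kHz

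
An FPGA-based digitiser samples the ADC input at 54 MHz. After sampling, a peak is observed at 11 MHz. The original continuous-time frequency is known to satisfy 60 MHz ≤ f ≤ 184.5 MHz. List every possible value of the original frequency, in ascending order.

Frequencies that alias to 11 MHz are k·fs ± 11 MHz for integer k ≥ 0.
k=0: 11 MHz.
k=1: 43 MHz, 65 MHz.
k=2: 97 MHz, 119 MHz.
k=3: 151 MHz, 173 MHz.
k=4: 205 MHz, 227 MHz.
Within [60 MHz, 184.5 MHz]: 65 MHz, 97 MHz, 119 MHz, 151 MHz, 173 MHz.

65 MHz, 97 MHz, 119 MHz, 151 MHz, 173 MHz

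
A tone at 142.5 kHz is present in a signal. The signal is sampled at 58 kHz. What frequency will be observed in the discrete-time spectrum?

26.5 kHz

142.5 kHz mod fs = 26.5 kHz.
26.5 kHz ≤ fs/2 = 29 kHz, appears at 26.5 kHz.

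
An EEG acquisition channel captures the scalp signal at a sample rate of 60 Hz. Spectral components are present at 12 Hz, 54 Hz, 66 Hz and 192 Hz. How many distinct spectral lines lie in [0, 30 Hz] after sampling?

2

fs/2 = 30 Hz.
12 Hz ≤ fs/2 = 30 Hz, passes unchanged.
54 Hz > fs/2 = 30 Hz, folds to fs − 54 Hz = 6 Hz.
66 Hz mod fs = 6 Hz.
6 Hz ≤ fs/2 = 30 Hz, appears at 6 Hz.
192 Hz mod fs = 12 Hz.
12 Hz ≤ fs/2 = 30 Hz, appears at 12 Hz.
Distinct values: {6 Hz, 12 Hz} → 2.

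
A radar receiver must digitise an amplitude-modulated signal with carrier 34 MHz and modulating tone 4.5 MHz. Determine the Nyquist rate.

AM sidebands sit at fc ± fm = 29.5 MHz and 38.5 MHz.
Highest-frequency component: 38.5 MHz.
Nyquist rate = 2 × 38.5 MHz = 77 MHz.

77 MHz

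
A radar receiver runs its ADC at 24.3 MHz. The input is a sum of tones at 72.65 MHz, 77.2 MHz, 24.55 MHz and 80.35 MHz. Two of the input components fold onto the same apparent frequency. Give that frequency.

fs/2 = 12.15 MHz.
72.65 MHz mod fs = 24.05 MHz.
24.05 MHz > fs/2 = 12.15 MHz, folds to fs − 24.05 MHz = 0.25 MHz.
77.2 MHz mod fs = 4.3 MHz.
4.3 MHz ≤ fs/2 = 12.15 MHz, appears at 4.3 MHz.
24.55 MHz mod fs = 0.25 MHz.
0.25 MHz ≤ fs/2 = 12.15 MHz, appears at 0.25 MHz.
80.35 MHz mod fs = 7.45 MHz.
7.45 MHz ≤ fs/2 = 12.15 MHz, appears at 7.45 MHz.
24.55 MHz and 72.65 MHz both map to 0.25 MHz.

0.25 MHz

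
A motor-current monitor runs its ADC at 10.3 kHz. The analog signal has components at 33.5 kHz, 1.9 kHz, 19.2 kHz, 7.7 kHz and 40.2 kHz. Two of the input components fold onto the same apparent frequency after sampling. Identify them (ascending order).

7.7 kHz, 33.5 kHz

fs/2 = 5.15 kHz.
33.5 kHz mod fs = 2.6 kHz.
2.6 kHz ≤ fs/2 = 5.15 kHz, appears at 2.6 kHz.
1.9 kHz ≤ fs/2 = 5.15 kHz, passes unchanged.
19.2 kHz mod fs = 8.9 kHz.
8.9 kHz > fs/2 = 5.15 kHz, folds to fs − 8.9 kHz = 1.4 kHz.
7.7 kHz > fs/2 = 5.15 kHz, folds to fs − 7.7 kHz = 2.6 kHz.
40.2 kHz mod fs = 9.3 kHz.
9.3 kHz > fs/2 = 5.15 kHz, folds to fs − 9.3 kHz = 1 kHz.
7.7 kHz and 33.5 kHz both map to 2.6 kHz.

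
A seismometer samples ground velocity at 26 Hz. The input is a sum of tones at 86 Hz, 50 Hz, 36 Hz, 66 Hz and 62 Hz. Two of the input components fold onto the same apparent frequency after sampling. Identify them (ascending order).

36 Hz, 62 Hz

fs/2 = 13 Hz.
86 Hz mod fs = 8 Hz.
8 Hz ≤ fs/2 = 13 Hz, appears at 8 Hz.
50 Hz mod fs = 24 Hz.
24 Hz > fs/2 = 13 Hz, folds to fs − 24 Hz = 2 Hz.
36 Hz mod fs = 10 Hz.
10 Hz ≤ fs/2 = 13 Hz, appears at 10 Hz.
66 Hz mod fs = 14 Hz.
14 Hz > fs/2 = 13 Hz, folds to fs − 14 Hz = 12 Hz.
62 Hz mod fs = 10 Hz.
10 Hz ≤ fs/2 = 13 Hz, appears at 10 Hz.
36 Hz and 62 Hz both map to 10 Hz.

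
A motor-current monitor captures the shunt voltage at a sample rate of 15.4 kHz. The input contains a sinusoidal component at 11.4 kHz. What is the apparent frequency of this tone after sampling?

4 kHz

11.4 kHz > fs/2 = 7.7 kHz, folds to fs − 11.4 kHz = 4 kHz.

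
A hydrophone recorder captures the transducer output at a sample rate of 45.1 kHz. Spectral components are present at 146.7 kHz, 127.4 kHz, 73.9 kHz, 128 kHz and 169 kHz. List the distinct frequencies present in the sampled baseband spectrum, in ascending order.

7.3 kHz, 7.9 kHz, 11.4 kHz, 16.3 kHz

fs/2 = 22.55 kHz.
146.7 kHz mod fs = 11.4 kHz.
11.4 kHz ≤ fs/2 = 22.55 kHz, appears at 11.4 kHz.
127.4 kHz mod fs = 37.2 kHz.
37.2 kHz > fs/2 = 22.55 kHz, folds to fs − 37.2 kHz = 7.9 kHz.
73.9 kHz mod fs = 28.8 kHz.
28.8 kHz > fs/2 = 22.55 kHz, folds to fs − 28.8 kHz = 16.3 kHz.
128 kHz mod fs = 37.8 kHz.
37.8 kHz > fs/2 = 22.55 kHz, folds to fs − 37.8 kHz = 7.3 kHz.
169 kHz mod fs = 33.7 kHz.
33.7 kHz > fs/2 = 22.55 kHz, folds to fs − 33.7 kHz = 11.4 kHz.
Distinct values: {7.3 kHz, 7.9 kHz, 11.4 kHz, 16.3 kHz}.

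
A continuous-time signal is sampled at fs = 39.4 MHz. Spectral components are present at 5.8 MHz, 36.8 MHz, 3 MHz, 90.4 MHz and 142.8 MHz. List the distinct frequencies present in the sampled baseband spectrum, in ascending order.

fs/2 = 19.7 MHz.
5.8 MHz ≤ fs/2 = 19.7 MHz, passes unchanged.
36.8 MHz > fs/2 = 19.7 MHz, folds to fs − 36.8 MHz = 2.6 MHz.
3 MHz ≤ fs/2 = 19.7 MHz, passes unchanged.
90.4 MHz mod fs = 11.6 MHz.
11.6 MHz ≤ fs/2 = 19.7 MHz, appears at 11.6 MHz.
142.8 MHz mod fs = 24.6 MHz.
24.6 MHz > fs/2 = 19.7 MHz, folds to fs − 24.6 MHz = 14.8 MHz.
Distinct values: {2.6 MHz, 3 MHz, 5.8 MHz, 11.6 MHz, 14.8 MHz}.

2.6 MHz, 3 MHz, 5.8 MHz, 11.6 MHz, 14.8 MHz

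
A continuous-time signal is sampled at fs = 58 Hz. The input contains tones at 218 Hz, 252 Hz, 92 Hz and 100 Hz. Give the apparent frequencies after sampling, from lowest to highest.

14 Hz, 16 Hz, 20 Hz, 24 Hz

fs/2 = 29 Hz.
218 Hz mod fs = 44 Hz.
44 Hz > fs/2 = 29 Hz, folds to fs − 44 Hz = 14 Hz.
252 Hz mod fs = 20 Hz.
20 Hz ≤ fs/2 = 29 Hz, appears at 20 Hz.
92 Hz mod fs = 34 Hz.
34 Hz > fs/2 = 29 Hz, folds to fs − 34 Hz = 24 Hz.
100 Hz mod fs = 42 Hz.
42 Hz > fs/2 = 29 Hz, folds to fs − 42 Hz = 16 Hz.
Distinct values: {14 Hz, 16 Hz, 20 Hz, 24 Hz}.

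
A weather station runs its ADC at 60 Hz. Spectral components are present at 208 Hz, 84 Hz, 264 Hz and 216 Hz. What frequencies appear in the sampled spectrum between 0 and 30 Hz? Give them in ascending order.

24 Hz, 28 Hz

fs/2 = 30 Hz.
208 Hz mod fs = 28 Hz.
28 Hz ≤ fs/2 = 30 Hz, appears at 28 Hz.
84 Hz mod fs = 24 Hz.
24 Hz ≤ fs/2 = 30 Hz, appears at 24 Hz.
264 Hz mod fs = 24 Hz.
24 Hz ≤ fs/2 = 30 Hz, appears at 24 Hz.
216 Hz mod fs = 36 Hz.
36 Hz > fs/2 = 30 Hz, folds to fs − 36 Hz = 24 Hz.
Distinct values: {24 Hz, 28 Hz}.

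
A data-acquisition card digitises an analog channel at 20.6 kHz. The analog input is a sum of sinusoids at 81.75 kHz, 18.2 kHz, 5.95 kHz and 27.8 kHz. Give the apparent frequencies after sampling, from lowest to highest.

0.65 kHz, 2.4 kHz, 5.95 kHz, 7.2 kHz

fs/2 = 10.3 kHz.
81.75 kHz mod fs = 19.95 kHz.
19.95 kHz > fs/2 = 10.3 kHz, folds to fs − 19.95 kHz = 0.65 kHz.
18.2 kHz > fs/2 = 10.3 kHz, folds to fs − 18.2 kHz = 2.4 kHz.
5.95 kHz ≤ fs/2 = 10.3 kHz, passes unchanged.
27.8 kHz mod fs = 7.2 kHz.
7.2 kHz ≤ fs/2 = 10.3 kHz, appears at 7.2 kHz.
Distinct values: {0.65 kHz, 2.4 kHz, 5.95 kHz, 7.2 kHz}.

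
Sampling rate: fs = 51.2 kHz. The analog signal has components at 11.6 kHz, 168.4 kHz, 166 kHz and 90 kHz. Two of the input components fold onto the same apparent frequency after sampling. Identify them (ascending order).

90 kHz, 166 kHz

fs/2 = 25.6 kHz.
11.6 kHz ≤ fs/2 = 25.6 kHz, passes unchanged.
168.4 kHz mod fs = 14.8 kHz.
14.8 kHz ≤ fs/2 = 25.6 kHz, appears at 14.8 kHz.
166 kHz mod fs = 12.4 kHz.
12.4 kHz ≤ fs/2 = 25.6 kHz, appears at 12.4 kHz.
90 kHz mod fs = 38.8 kHz.
38.8 kHz > fs/2 = 25.6 kHz, folds to fs − 38.8 kHz = 12.4 kHz.
90 kHz and 166 kHz both map to 12.4 kHz.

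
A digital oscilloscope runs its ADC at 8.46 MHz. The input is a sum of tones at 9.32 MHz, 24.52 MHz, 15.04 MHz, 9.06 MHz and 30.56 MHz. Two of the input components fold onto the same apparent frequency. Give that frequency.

0.86 MHz

fs/2 = 4.23 MHz.
9.32 MHz mod fs = 0.86 MHz.
0.86 MHz ≤ fs/2 = 4.23 MHz, appears at 0.86 MHz.
24.52 MHz mod fs = 7.6 MHz.
7.6 MHz > fs/2 = 4.23 MHz, folds to fs − 7.6 MHz = 0.86 MHz.
15.04 MHz mod fs = 6.58 MHz.
6.58 MHz > fs/2 = 4.23 MHz, folds to fs − 6.58 MHz = 1.88 MHz.
9.06 MHz mod fs = 0.6 MHz.
0.6 MHz ≤ fs/2 = 4.23 MHz, appears at 0.6 MHz.
30.56 MHz mod fs = 5.18 MHz.
5.18 MHz > fs/2 = 4.23 MHz, folds to fs − 5.18 MHz = 3.28 MHz.
9.32 MHz and 24.52 MHz both map to 0.86 MHz.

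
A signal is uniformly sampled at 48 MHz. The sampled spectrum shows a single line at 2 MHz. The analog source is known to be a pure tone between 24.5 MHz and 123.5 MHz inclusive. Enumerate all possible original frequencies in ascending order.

46 MHz, 50 MHz, 94 MHz, 98 MHz

Frequencies that alias to 2 MHz are k·fs ± 2 MHz for integer k ≥ 0.
k=0: 2 MHz.
k=1: 46 MHz, 50 MHz.
k=2: 94 MHz, 98 MHz.
k=3: 142 MHz, 146 MHz.
Within [24.5 MHz, 123.5 MHz]: 46 MHz, 50 MHz, 94 MHz, 98 MHz.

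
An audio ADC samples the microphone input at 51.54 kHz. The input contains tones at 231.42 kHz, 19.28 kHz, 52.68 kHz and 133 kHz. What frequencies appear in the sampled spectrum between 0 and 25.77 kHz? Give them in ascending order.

1.14 kHz, 19.28 kHz, 21.62 kHz, 25.26 kHz

fs/2 = 25.77 kHz.
231.42 kHz mod fs = 25.26 kHz.
25.26 kHz ≤ fs/2 = 25.77 kHz, appears at 25.26 kHz.
19.28 kHz ≤ fs/2 = 25.77 kHz, passes unchanged.
52.68 kHz mod fs = 1.14 kHz.
1.14 kHz ≤ fs/2 = 25.77 kHz, appears at 1.14 kHz.
133 kHz mod fs = 29.92 kHz.
29.92 kHz > fs/2 = 25.77 kHz, folds to fs − 29.92 kHz = 21.62 kHz.
Distinct values: {1.14 kHz, 19.28 kHz, 21.62 kHz, 25.26 kHz}.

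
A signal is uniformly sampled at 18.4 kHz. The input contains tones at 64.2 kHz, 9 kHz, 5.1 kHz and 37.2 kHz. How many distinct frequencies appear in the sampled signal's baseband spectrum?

fs/2 = 9.2 kHz.
64.2 kHz mod fs = 9 kHz.
9 kHz ≤ fs/2 = 9.2 kHz, appears at 9 kHz.
9 kHz ≤ fs/2 = 9.2 kHz, passes unchanged.
5.1 kHz ≤ fs/2 = 9.2 kHz, passes unchanged.
37.2 kHz mod fs = 0.4 kHz.
0.4 kHz ≤ fs/2 = 9.2 kHz, appears at 0.4 kHz.
Distinct values: {0.4 kHz, 5.1 kHz, 9 kHz} → 3.

3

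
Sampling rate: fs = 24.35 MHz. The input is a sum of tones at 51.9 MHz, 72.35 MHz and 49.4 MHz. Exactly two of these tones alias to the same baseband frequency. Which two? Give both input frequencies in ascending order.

49.4 MHz, 72.35 MHz

fs/2 = 12.175 MHz.
51.9 MHz mod fs = 3.2 MHz.
3.2 MHz ≤ fs/2 = 12.175 MHz, appears at 3.2 MHz.
72.35 MHz mod fs = 23.65 MHz.
23.65 MHz > fs/2 = 12.175 MHz, folds to fs − 23.65 MHz = 0.7 MHz.
49.4 MHz mod fs = 0.7 MHz.
0.7 MHz ≤ fs/2 = 12.175 MHz, appears at 0.7 MHz.
49.4 MHz and 72.35 MHz both map to 0.7 MHz.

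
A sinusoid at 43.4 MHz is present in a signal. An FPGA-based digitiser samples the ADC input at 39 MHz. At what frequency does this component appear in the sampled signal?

43.4 MHz mod fs = 4.4 MHz.
4.4 MHz ≤ fs/2 = 19.5 MHz, appears at 4.4 MHz.

4.4 MHz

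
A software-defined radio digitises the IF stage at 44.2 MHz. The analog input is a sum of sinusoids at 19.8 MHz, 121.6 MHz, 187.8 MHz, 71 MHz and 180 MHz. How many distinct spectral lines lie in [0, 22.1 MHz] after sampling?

fs/2 = 22.1 MHz.
19.8 MHz ≤ fs/2 = 22.1 MHz, passes unchanged.
121.6 MHz mod fs = 33.2 MHz.
33.2 MHz > fs/2 = 22.1 MHz, folds to fs − 33.2 MHz = 11 MHz.
187.8 MHz mod fs = 11 MHz.
11 MHz ≤ fs/2 = 22.1 MHz, appears at 11 MHz.
71 MHz mod fs = 26.8 MHz.
26.8 MHz > fs/2 = 22.1 MHz, folds to fs − 26.8 MHz = 17.4 MHz.
180 MHz mod fs = 3.2 MHz.
3.2 MHz ≤ fs/2 = 22.1 MHz, appears at 3.2 MHz.
Distinct values: {3.2 MHz, 11 MHz, 17.4 MHz, 19.8 MHz} → 4.

4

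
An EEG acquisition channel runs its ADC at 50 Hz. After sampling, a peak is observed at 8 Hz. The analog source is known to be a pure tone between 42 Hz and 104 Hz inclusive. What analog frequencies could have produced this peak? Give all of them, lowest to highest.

Frequencies that alias to 8 Hz are k·fs ± 8 Hz for integer k ≥ 0.
k=0: 8 Hz.
k=1: 42 Hz, 58 Hz.
k=2: 92 Hz, 108 Hz.
k=3: 142 Hz, 158 Hz.
Within [42 Hz, 104 Hz]: 42 Hz, 58 Hz, 92 Hz.

42 Hz, 58 Hz, 92 Hz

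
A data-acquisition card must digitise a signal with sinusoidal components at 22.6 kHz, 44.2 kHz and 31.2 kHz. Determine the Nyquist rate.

88.4 kHz

Highest-frequency component: 44.2 kHz.
Nyquist rate = 2 × 44.2 kHz = 88.4 kHz.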